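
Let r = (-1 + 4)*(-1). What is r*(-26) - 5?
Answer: 73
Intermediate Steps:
r = -3 (r = 3*(-1) = -3)
r*(-26) - 5 = -3*(-26) - 5 = 78 - 5 = 73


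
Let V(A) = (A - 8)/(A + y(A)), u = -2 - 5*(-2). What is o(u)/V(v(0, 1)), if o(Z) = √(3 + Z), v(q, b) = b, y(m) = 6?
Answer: -√11 ≈ -3.3166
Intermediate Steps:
u = 8 (u = -2 + 10 = 8)
V(A) = (-8 + A)/(6 + A) (V(A) = (A - 8)/(A + 6) = (-8 + A)/(6 + A))
o(u)/V(v(0, 1)) = √(3 + 8)/(((-8 + 1)/(6 + 1))) = √11/((-7/7)) = √11/(((⅐)*(-7))) = √11/(-1) = √11*(-1) = -√11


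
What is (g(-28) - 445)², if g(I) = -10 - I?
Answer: 182329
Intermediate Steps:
(g(-28) - 445)² = ((-10 - 1*(-28)) - 445)² = ((-10 + 28) - 445)² = (18 - 445)² = (-427)² = 182329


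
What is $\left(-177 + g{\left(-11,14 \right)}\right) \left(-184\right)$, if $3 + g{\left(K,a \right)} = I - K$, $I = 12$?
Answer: $28888$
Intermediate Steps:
$g{\left(K,a \right)} = 9 - K$ ($g{\left(K,a \right)} = -3 - \left(-12 + K\right) = 9 - K$)
$\left(-177 + g{\left(-11,14 \right)}\right) \left(-184\right) = \left(-177 + \left(9 - -11\right)\right) \left(-184\right) = \left(-177 + \left(9 + 11\right)\right) \left(-184\right) = \left(-177 + 20\right) \left(-184\right) = \left(-157\right) \left(-184\right) = 28888$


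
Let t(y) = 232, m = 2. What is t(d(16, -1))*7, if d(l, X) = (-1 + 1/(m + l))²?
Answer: 1624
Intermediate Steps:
d(l, X) = (-1 + 1/(2 + l))²
t(d(16, -1))*7 = 232*7 = 1624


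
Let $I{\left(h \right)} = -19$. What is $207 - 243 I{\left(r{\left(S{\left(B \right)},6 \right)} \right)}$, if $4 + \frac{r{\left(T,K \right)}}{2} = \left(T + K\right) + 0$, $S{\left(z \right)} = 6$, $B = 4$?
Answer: $4824$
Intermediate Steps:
$r{\left(T,K \right)} = -8 + 2 K + 2 T$ ($r{\left(T,K \right)} = -8 + 2 \left(\left(T + K\right) + 0\right) = -8 + 2 \left(\left(K + T\right) + 0\right) = -8 + 2 \left(K + T\right) = -8 + \left(2 K + 2 T\right) = -8 + 2 K + 2 T$)
$207 - 243 I{\left(r{\left(S{\left(B \right)},6 \right)} \right)} = 207 - -4617 = 207 + 4617 = 4824$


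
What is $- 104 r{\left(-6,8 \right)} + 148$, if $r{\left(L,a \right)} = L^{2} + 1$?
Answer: $-3700$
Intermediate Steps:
$r{\left(L,a \right)} = 1 + L^{2}$
$- 104 r{\left(-6,8 \right)} + 148 = - 104 \left(1 + \left(-6\right)^{2}\right) + 148 = - 104 \left(1 + 36\right) + 148 = \left(-104\right) 37 + 148 = -3848 + 148 = -3700$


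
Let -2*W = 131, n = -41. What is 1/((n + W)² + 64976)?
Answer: 4/305273 ≈ 1.3103e-5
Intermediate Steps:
W = -131/2 (W = -½*131 = -131/2 ≈ -65.500)
1/((n + W)² + 64976) = 1/((-41 - 131/2)² + 64976) = 1/((-213/2)² + 64976) = 1/(45369/4 + 64976) = 1/(305273/4) = 4/305273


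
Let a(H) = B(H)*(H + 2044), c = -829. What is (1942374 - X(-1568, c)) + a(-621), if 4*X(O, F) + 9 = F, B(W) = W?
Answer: 2117801/2 ≈ 1.0589e+6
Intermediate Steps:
X(O, F) = -9/4 + F/4
a(H) = H*(2044 + H) (a(H) = H*(H + 2044) = H*(2044 + H))
(1942374 - X(-1568, c)) + a(-621) = (1942374 - (-9/4 + (¼)*(-829))) - 621*(2044 - 621) = (1942374 - (-9/4 - 829/4)) - 621*1423 = (1942374 - 1*(-419/2)) - 883683 = (1942374 + 419/2) - 883683 = 3885167/2 - 883683 = 2117801/2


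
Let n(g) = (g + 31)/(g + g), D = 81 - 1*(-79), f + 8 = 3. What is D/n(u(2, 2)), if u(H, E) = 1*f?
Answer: -800/13 ≈ -61.538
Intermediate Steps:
f = -5 (f = -8 + 3 = -5)
D = 160 (D = 81 + 79 = 160)
u(H, E) = -5 (u(H, E) = 1*(-5) = -5)
n(g) = (31 + g)/(2*g) (n(g) = (31 + g)/((2*g)) = (31 + g)*(1/(2*g)) = (31 + g)/(2*g))
D/n(u(2, 2)) = 160/(((½)*(31 - 5)/(-5))) = 160/(((½)*(-⅕)*26)) = 160/(-13/5) = 160*(-5/13) = -800/13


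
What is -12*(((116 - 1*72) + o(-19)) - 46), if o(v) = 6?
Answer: -48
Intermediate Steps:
-12*(((116 - 1*72) + o(-19)) - 46) = -12*(((116 - 1*72) + 6) - 46) = -12*(((116 - 72) + 6) - 46) = -12*((44 + 6) - 46) = -12*(50 - 46) = -12*4 = -48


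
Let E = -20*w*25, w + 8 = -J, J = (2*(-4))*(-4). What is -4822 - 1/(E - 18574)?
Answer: -6876173/1426 ≈ -4822.0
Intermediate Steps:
J = 32 (J = -8*(-4) = 32)
w = -40 (w = -8 - 1*32 = -8 - 32 = -40)
E = 20000 (E = -20*(-40)*25 = 800*25 = 20000)
-4822 - 1/(E - 18574) = -4822 - 1/(20000 - 18574) = -4822 - 1/1426 = -6876173/1426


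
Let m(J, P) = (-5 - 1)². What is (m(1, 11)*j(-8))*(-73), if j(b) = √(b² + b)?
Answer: -5256*√14 ≈ -19666.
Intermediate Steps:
j(b) = √(b + b²)
m(J, P) = 36 (m(J, P) = (-6)² = 36)
(m(1, 11)*j(-8))*(-73) = (36*√(-8*(1 - 8)))*(-73) = (36*√(-8*(-7)))*(-73) = (36*√56)*(-73) = (36*(2*√14))*(-73) = (72*√14)*(-73) = -5256*√14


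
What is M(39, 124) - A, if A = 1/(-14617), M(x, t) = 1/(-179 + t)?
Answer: -14562/803935 ≈ -0.018113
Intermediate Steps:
A = -1/14617 ≈ -6.8413e-5
M(39, 124) - A = 1/(-179 + 124) - 1*(-1/14617) = 1/(-55) + 1/14617 = -1/55 + 1/14617 = -14562/803935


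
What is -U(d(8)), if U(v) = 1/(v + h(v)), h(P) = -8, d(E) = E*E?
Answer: -1/56 ≈ -0.017857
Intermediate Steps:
d(E) = E**2
U(v) = 1/(-8 + v) (U(v) = 1/(v - 8) = 1/(-8 + v))
-U(d(8)) = -1/(-8 + 8**2) = -1/(-8 + 64) = -1/56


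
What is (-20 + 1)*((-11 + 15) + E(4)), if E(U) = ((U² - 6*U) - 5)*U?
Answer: 912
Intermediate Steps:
E(U) = U*(-5 + U² - 6*U) (E(U) = (-5 + U² - 6*U)*U = U*(-5 + U² - 6*U))
(-20 + 1)*((-11 + 15) + E(4)) = (-20 + 1)*((-11 + 15) + 4*(-5 + 4² - 6*4)) = -19*(4 + 4*(-5 + 16 - 24)) = -19*(4 + 4*(-13)) = -19*(4 - 52) = -19*(-48) = 912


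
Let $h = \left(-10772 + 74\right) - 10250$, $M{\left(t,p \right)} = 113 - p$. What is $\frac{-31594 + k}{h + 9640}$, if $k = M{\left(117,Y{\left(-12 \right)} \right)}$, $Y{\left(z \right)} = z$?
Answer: $\frac{31469}{11308} \approx 2.7829$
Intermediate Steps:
$k = 125$ ($k = 113 - -12 = 113 + 12 = 125$)
$h = -20948$ ($h = -10698 - 10250 = -20948$)
$\frac{-31594 + k}{h + 9640} = \frac{-31594 + 125}{-20948 + 9640} = - \frac{31469}{-11308} = \left(-31469\right) \left(- \frac{1}{11308}\right) = \frac{31469}{11308}$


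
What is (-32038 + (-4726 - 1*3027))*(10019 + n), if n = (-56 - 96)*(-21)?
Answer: -525678901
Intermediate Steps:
n = 3192 (n = -152*(-21) = 3192)
(-32038 + (-4726 - 1*3027))*(10019 + n) = (-32038 + (-4726 - 1*3027))*(10019 + 3192) = (-32038 + (-4726 - 3027))*13211 = (-32038 - 7753)*13211 = -39791*13211 = -525678901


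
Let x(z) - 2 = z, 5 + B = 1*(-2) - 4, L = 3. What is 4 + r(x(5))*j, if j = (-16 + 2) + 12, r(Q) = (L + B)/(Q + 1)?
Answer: 6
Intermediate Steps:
B = -11 (B = -5 + (1*(-2) - 4) = -5 + (-2 - 4) = -5 - 6 = -11)
x(z) = 2 + z
r(Q) = -8/(1 + Q) (r(Q) = (3 - 11)/(Q + 1) = -8/(1 + Q))
j = -2 (j = -14 + 12 = -2)
4 + r(x(5))*j = 4 - 8/(1 + (2 + 5))*(-2) = 4 - 8/(1 + 7)*(-2) = 4 - 8/8*(-2) = 4 - 8*1/8*(-2) = 4 - 1*(-2) = 4 + 2 = 6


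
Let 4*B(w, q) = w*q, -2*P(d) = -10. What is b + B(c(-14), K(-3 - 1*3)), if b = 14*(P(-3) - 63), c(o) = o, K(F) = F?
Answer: -791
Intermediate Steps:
P(d) = 5 (P(d) = -1/2*(-10) = 5)
B(w, q) = q*w/4 (B(w, q) = (w*q)/4 = (q*w)/4 = q*w/4)
b = -812 (b = 14*(5 - 63) = 14*(-58) = -812)
b + B(c(-14), K(-3 - 1*3)) = -812 + (1/4)*(-3 - 1*3)*(-14) = -812 + (1/4)*(-3 - 3)*(-14) = -812 + (1/4)*(-6)*(-14) = -812 + 21 = -791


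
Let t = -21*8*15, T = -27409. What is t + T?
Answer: -29929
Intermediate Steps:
t = -2520 (t = -168*15 = -2520)
t + T = -2520 - 27409 = -29929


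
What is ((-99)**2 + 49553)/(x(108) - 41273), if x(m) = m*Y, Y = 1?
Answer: -59354/41165 ≈ -1.4419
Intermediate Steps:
x(m) = m (x(m) = m*1 = m)
((-99)**2 + 49553)/(x(108) - 41273) = ((-99)**2 + 49553)/(108 - 41273) = (9801 + 49553)/(-41165) = 59354*(-1/41165) = -59354/41165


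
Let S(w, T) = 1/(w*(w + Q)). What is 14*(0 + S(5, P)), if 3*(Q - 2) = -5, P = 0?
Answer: 21/40 ≈ 0.52500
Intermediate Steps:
Q = 1/3 (Q = 2 + (1/3)*(-5) = 2 - 5/3 = 1/3 ≈ 0.33333)
S(w, T) = 1/(w*(1/3 + w)) (S(w, T) = 1/(w*(w + 1/3)) = 1/(w*(1/3 + w)))
14*(0 + S(5, P)) = 14*(0 + 3/(5*(1 + 3*5))) = 14*(0 + 3*(1/5)/(1 + 15)) = 14*(0 + 3*(1/5)/16) = 14*(0 + 3*(1/5)*(1/16)) = 14*(0 + 3/80) = 14*(3/80) = 21/40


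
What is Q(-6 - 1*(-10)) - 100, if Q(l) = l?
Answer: -96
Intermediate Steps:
Q(-6 - 1*(-10)) - 100 = (-6 - 1*(-10)) - 100 = (-6 + 10) - 100 = 4 - 100 = -96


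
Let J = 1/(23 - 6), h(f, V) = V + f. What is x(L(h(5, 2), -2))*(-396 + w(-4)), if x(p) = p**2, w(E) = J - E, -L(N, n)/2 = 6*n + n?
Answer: -5223792/17 ≈ -3.0728e+5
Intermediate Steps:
J = 1/17 ≈ 0.058824
L(N, n) = -14*n (L(N, n) = -2*(6*n + n) = -14*n)
w(E) = 1/17 - E
x(L(h(5, 2), -2))*(-396 + w(-4)) = (-14*(-2))**2*(-396 + (1/17 - 1*(-4))) = 28**2*(-396 + (1/17 + 4)) = 784*(-396 + 69/17) = 784*(-6663/17) = -5223792/17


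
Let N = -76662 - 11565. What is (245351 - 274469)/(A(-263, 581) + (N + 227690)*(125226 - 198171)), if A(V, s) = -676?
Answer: 29118/10173129211 ≈ 2.8622e-6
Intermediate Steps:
N = -88227
(245351 - 274469)/(A(-263, 581) + (N + 227690)*(125226 - 198171)) = (245351 - 274469)/(-676 + (-88227 + 227690)*(125226 - 198171)) = -29118/(-676 + 139463*(-72945)) = -29118/(-676 - 10173128535) = -29118/(-10173129211) = -29118*(-1/10173129211) = 29118/10173129211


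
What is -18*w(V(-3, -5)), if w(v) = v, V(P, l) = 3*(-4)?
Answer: 216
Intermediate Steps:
V(P, l) = -12
-18*w(V(-3, -5)) = -18*(-12) = 216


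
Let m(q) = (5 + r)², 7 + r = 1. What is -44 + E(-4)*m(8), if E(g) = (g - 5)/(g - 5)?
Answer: -43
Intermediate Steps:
r = -6 (r = -7 + 1 = -6)
m(q) = 1 (m(q) = (5 - 6)² = (-1)² = 1)
E(g) = 1 (E(g) = (-5 + g)/(-5 + g) = 1)
-44 + E(-4)*m(8) = -44 + 1*1 = -44 + 1 = -43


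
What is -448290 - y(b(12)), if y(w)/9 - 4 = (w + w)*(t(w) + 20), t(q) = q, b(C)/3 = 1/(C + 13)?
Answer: -280230912/625 ≈ -4.4837e+5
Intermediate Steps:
b(C) = 3/(13 + C) (b(C) = 3/(C + 13) = 3/(13 + C))
y(w) = 36 + 18*w*(20 + w) (y(w) = 36 + 9*((w + w)*(w + 20)) = 36 + 9*((2*w)*(20 + w)) = 36 + 9*(2*w*(20 + w)) = 36 + 18*w*(20 + w))
-448290 - y(b(12)) = -448290 - (36 + 18*(3/(13 + 12))² + 360*(3/(13 + 12))) = -448290 - (36 + 18*(3/25)² + 360*(3/25)) = -448290 - (36 + 18*(9/625) + 216/5) = -448290 - (36 + 162/625 + 216/5) = -448290 - 1*49662/625 = -448290 - 49662/625 = -280230912/625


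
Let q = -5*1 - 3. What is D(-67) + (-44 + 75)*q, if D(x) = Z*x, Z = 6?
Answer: -650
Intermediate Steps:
q = -8 (q = -5 - 3 = -8)
D(x) = 6*x
D(-67) + (-44 + 75)*q = 6*(-67) + (-44 + 75)*(-8) = -402 + 31*(-8) = -402 - 248 = -650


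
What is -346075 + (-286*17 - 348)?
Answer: -351285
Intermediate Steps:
-346075 + (-286*17 - 348) = -346075 + (-4862 - 348) = -346075 - 5210 = -351285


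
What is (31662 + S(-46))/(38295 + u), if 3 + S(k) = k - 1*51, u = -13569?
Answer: 15781/12363 ≈ 1.2765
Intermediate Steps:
S(k) = -54 + k (S(k) = -3 + (k - 1*51) = -3 + (k - 51) = -3 + (-51 + k) = -54 + k)
(31662 + S(-46))/(38295 + u) = (31662 + (-54 - 46))/(38295 - 13569) = (31662 - 100)/24726 = 31562*(1/24726) = 15781/12363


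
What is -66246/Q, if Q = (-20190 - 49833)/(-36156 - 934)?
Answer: -819021380/23341 ≈ -35089.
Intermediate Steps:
Q = 70023/37090 (Q = -70023/(-37090) = -70023*(-1/37090) = 70023/37090 ≈ 1.8879)
-66246/Q = -66246/70023/37090 = -66246*37090/70023 = -819021380/23341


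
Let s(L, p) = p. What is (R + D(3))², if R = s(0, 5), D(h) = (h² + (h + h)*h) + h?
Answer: 1225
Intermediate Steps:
D(h) = h + 3*h² (D(h) = (h² + (2*h)*h) + h = (h² + 2*h²) + h = 3*h² + h = h + 3*h²)
R = 5
(R + D(3))² = (5 + 3*(1 + 3*3))² = (5 + 3*(1 + 9))² = (5 + 3*10)² = (5 + 30)² = 35² = 1225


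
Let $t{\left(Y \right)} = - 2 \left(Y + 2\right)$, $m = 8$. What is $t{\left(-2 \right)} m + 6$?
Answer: $6$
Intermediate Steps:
$t{\left(Y \right)} = -4 - 2 Y$ ($t{\left(Y \right)} = - 2 \left(2 + Y\right) = -4 - 2 Y$)
$t{\left(-2 \right)} m + 6 = \left(-4 - -4\right) 8 + 6 = \left(-4 + 4\right) 8 + 6 = 0 \cdot 8 + 6 = 0 + 6 = 6$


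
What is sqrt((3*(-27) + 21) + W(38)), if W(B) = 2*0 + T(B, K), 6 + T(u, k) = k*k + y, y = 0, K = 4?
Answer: 5*I*sqrt(2) ≈ 7.0711*I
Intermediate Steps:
T(u, k) = -6 + k**2 (T(u, k) = -6 + (k*k + 0) = -6 + (k**2 + 0) = -6 + k**2)
W(B) = 10 (W(B) = 2*0 + (-6 + 4**2) = 0 + (-6 + 16) = 0 + 10 = 10)
sqrt((3*(-27) + 21) + W(38)) = sqrt((3*(-27) + 21) + 10) = sqrt((-81 + 21) + 10) = sqrt(-60 + 10) = sqrt(-50) = 5*I*sqrt(2)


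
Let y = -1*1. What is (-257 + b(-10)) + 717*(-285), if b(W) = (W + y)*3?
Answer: -204635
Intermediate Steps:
y = -1
b(W) = -3 + 3*W (b(W) = (W - 1)*3 = (-1 + W)*3 = -3 + 3*W)
(-257 + b(-10)) + 717*(-285) = (-257 + (-3 + 3*(-10))) + 717*(-285) = (-257 + (-3 - 30)) - 204345 = (-257 - 33) - 204345 = -290 - 204345 = -204635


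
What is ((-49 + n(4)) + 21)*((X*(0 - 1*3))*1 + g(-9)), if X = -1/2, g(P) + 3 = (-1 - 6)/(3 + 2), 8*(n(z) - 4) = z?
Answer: 1363/20 ≈ 68.150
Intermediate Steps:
n(z) = 4 + z/8
g(P) = -22/5 (g(P) = -3 + (-1 - 6)/(3 + 2) = -3 - 7/5 = -22/5)
X = -1/2 (X = -1*1/2 = -1/2 ≈ -0.50000)
((-49 + n(4)) + 21)*((X*(0 - 1*3))*1 + g(-9)) = ((-49 + (4 + (1/8)*4)) + 21)*(-(0 - 1*3)/2*1 - 22/5) = ((-49 + (4 + 1/2)) + 21)*(-(0 - 3)/2*1 - 22/5) = ((-49 + 9/2) + 21)*(-1/2*(-3)*1 - 22/5) = (-89/2 + 21)*((3/2)*1 - 22/5) = -47*(3/2 - 22/5)/2 = -47/2*(-29/10) = 1363/20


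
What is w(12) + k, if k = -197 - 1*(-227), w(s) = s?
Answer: 42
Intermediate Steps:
k = 30 (k = -197 + 227 = 30)
w(12) + k = 12 + 30 = 42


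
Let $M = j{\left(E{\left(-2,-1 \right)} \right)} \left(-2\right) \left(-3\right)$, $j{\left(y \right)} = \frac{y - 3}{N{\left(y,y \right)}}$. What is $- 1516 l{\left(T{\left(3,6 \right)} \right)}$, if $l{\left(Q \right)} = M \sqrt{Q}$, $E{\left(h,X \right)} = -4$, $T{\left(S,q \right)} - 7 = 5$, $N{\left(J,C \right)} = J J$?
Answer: $7959 \sqrt{3} \approx 13785.0$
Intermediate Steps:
$N{\left(J,C \right)} = J^{2}$
$T{\left(S,q \right)} = 12$ ($T{\left(S,q \right)} = 7 + 5 = 12$)
$j{\left(y \right)} = \frac{-3 + y}{y^{2}}$ ($j{\left(y \right)} = \frac{y - 3}{y^{2}} = \frac{-3 + y}{y^{2}}$)
$M = - \frac{21}{8}$ ($M = \frac{-3 - 4}{16} \left(-2\right) \left(-3\right) = \frac{1}{16} \left(-7\right) \left(-2\right) \left(-3\right) = \left(- \frac{7}{16}\right) \left(-2\right) \left(-3\right) = \frac{7}{8} \left(-3\right) = - \frac{21}{8} \approx -2.625$)
$l{\left(Q \right)} = - \frac{21 \sqrt{Q}}{8}$
$- 1516 l{\left(T{\left(3,6 \right)} \right)} = - 1516 \left(- \frac{21 \sqrt{12}}{8}\right) = - 1516 \left(- \frac{21 \cdot 2 \sqrt{3}}{8}\right) = - 1516 \left(- \frac{21 \sqrt{3}}{4}\right) = 7959 \sqrt{3}$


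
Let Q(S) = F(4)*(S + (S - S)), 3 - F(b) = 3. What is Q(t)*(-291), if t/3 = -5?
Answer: 0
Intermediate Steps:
t = -15 (t = 3*(-5) = -15)
F(b) = 0 (F(b) = 3 - 1*3 = 3 - 3 = 0)
Q(S) = 0 (Q(S) = 0*(S + (S - S)) = 0*(S + 0) = 0*S = 0)
Q(t)*(-291) = 0*(-291) = 0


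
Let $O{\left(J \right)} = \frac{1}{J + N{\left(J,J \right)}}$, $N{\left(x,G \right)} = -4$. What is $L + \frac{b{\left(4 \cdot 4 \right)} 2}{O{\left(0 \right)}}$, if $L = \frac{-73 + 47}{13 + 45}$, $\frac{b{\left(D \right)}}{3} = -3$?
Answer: $\frac{2075}{29} \approx 71.552$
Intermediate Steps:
$b{\left(D \right)} = -9$ ($b{\left(D \right)} = 3 \left(-3\right) = -9$)
$O{\left(J \right)} = \frac{1}{-4 + J}$ ($O{\left(J \right)} = \frac{1}{J - 4} = \frac{1}{-4 + J}$)
$L = - \frac{13}{29}$ ($L = - \frac{26}{58} = \left(-26\right) \frac{1}{58} = - \frac{13}{29} \approx -0.44828$)
$L + \frac{b{\left(4 \cdot 4 \right)} 2}{O{\left(0 \right)}} = - \frac{13}{29} + \frac{\left(-9\right) 2}{\frac{1}{-4 + 0}} = - \frac{13}{29} - \frac{18}{\frac{1}{-4}} = - \frac{13}{29} - \frac{18}{- \frac{1}{4}} = - \frac{13}{29} - -72 = - \frac{13}{29} + 72 = \frac{2075}{29}$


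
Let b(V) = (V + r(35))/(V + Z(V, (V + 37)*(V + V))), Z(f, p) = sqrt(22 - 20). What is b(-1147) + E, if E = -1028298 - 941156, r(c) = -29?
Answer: -2591026119706/1315607 + 1176*sqrt(2)/1315607 ≈ -1.9695e+6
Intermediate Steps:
E = -1969454
Z(f, p) = sqrt(2)
b(V) = (-29 + V)/(V + sqrt(2)) (b(V) = (V - 29)/(V + sqrt(2)) = (-29 + V)/(V + sqrt(2)))
b(-1147) + E = (-29 - 1147)/(-1147 + sqrt(2)) - 1969454 = -1176/(-1147 + sqrt(2)) - 1969454 = -1969454 - 1176/(-1147 + sqrt(2))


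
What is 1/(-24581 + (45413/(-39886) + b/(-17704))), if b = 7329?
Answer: -353070872/8679383262755 ≈ -4.0679e-5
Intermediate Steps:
1/(-24581 + (45413/(-39886) + b/(-17704))) = 1/(-24581 + (45413/(-39886) + 7329/(-17704))) = 1/(-24581 + (45413*(-1/39886) + 7329*(-1/17704))) = 1/(-24581 + (-45413/39886 - 7329/17704)) = 1/(-24581 - 548158123/353070872) = 1/(-8679383262755/353070872) = -353070872/8679383262755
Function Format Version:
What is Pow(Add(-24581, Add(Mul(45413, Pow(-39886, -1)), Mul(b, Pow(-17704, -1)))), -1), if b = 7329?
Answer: Rational(-353070872, 8679383262755) ≈ -4.0679e-5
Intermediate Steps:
Pow(Add(-24581, Add(Mul(45413, Pow(-39886, -1)), Mul(b, Pow(-17704, -1)))), -1) = Pow(Add(-24581, Add(Mul(45413, Pow(-39886, -1)), Mul(7329, Pow(-17704, -1)))), -1) = Pow(Add(-24581, Add(Mul(45413, Rational(-1, 39886)), Mul(7329, Rational(-1, 17704)))), -1) = Pow(Add(-24581, Add(Rational(-45413, 39886), Rational(-7329, 17704))), -1) = Pow(Add(-24581, Rational(-548158123, 353070872)), -1) = Pow(Rational(-8679383262755, 353070872), -1) = Rational(-353070872, 8679383262755)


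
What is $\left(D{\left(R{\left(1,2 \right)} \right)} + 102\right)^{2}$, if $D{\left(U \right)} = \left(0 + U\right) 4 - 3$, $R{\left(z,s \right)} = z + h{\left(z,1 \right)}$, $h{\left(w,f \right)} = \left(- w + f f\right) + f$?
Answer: $11449$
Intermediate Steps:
$h{\left(w,f \right)} = f + f^{2} - w$ ($h{\left(w,f \right)} = \left(- w + f^{2}\right) + f = \left(f^{2} - w\right) + f = f + f^{2} - w$)
$R{\left(z,s \right)} = 2$ ($R{\left(z,s \right)} = z + \left(1 + 1^{2} - z\right) = z + \left(1 + 1 - z\right) = z - \left(-2 + z\right) = 2$)
$D{\left(U \right)} = -3 + 4 U$ ($D{\left(U \right)} = U 4 - 3 = 4 U - 3 = -3 + 4 U$)
$\left(D{\left(R{\left(1,2 \right)} \right)} + 102\right)^{2} = \left(\left(-3 + 4 \cdot 2\right) + 102\right)^{2} = \left(\left(-3 + 8\right) + 102\right)^{2} = \left(5 + 102\right)^{2} = 107^{2} = 11449$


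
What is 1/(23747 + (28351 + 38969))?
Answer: 1/91067 ≈ 1.0981e-5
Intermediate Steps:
1/(23747 + (28351 + 38969)) = 1/(23747 + 67320) = 1/91067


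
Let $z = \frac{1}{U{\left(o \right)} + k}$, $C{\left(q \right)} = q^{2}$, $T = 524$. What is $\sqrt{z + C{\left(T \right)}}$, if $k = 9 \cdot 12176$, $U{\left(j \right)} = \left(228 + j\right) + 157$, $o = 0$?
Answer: $\frac{\sqrt{3320497255657505}}{109969} \approx 524.0$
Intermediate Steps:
$U{\left(j \right)} = 385 + j$
$k = 109584$
$z = \frac{1}{109969}$ ($z = \frac{1}{\left(385 + 0\right) + 109584} = \frac{1}{385 + 109584} = \frac{1}{109969} \approx 9.0935 \cdot 10^{-6}$)
$\sqrt{z + C{\left(T \right)}} = \sqrt{\frac{1}{109969} + 524^{2}} = \sqrt{\frac{1}{109969} + 274576} = \sqrt{\frac{30194848145}{109969}} = \frac{\sqrt{3320497255657505}}{109969}$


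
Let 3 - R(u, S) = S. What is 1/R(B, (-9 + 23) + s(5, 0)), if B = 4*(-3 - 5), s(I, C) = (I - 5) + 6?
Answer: -1/17 ≈ -0.058824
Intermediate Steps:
s(I, C) = 1 + I (s(I, C) = (-5 + I) + 6 = 1 + I)
B = -32 (B = 4*(-8) = -32)
R(u, S) = 3 - S
1/R(B, (-9 + 23) + s(5, 0)) = 1/(3 - ((-9 + 23) + (1 + 5))) = 1/(3 - (14 + 6)) = 1/(3 - 1*20) = 1/(3 - 20) = 1/(-17) = -1/17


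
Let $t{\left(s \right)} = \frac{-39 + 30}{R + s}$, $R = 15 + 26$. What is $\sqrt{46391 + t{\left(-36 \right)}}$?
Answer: $\frac{\sqrt{1159730}}{5} \approx 215.38$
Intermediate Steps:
$R = 41$
$t{\left(s \right)} = - \frac{9}{41 + s}$ ($t{\left(s \right)} = \frac{-39 + 30}{41 + s} = - \frac{9}{41 + s}$)
$\sqrt{46391 + t{\left(-36 \right)}} = \sqrt{46391 - \frac{9}{41 - 36}} = \sqrt{46391 - \frac{9}{5}} = \sqrt{\frac{231946}{5}} = \frac{\sqrt{1159730}}{5}$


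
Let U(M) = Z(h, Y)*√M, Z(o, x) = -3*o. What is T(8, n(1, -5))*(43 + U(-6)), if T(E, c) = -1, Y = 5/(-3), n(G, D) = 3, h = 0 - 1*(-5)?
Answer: -43 + 15*I*√6 ≈ -43.0 + 36.742*I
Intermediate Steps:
h = 5 (h = 0 + 5 = 5)
Y = -5/3 (Y = 5*(-⅓) = -5/3 ≈ -1.6667)
U(M) = -15*√M (U(M) = (-3*5)*√M = -15*√M)
T(8, n(1, -5))*(43 + U(-6)) = -(43 - 15*I*√6) = -43 + 15*I*√6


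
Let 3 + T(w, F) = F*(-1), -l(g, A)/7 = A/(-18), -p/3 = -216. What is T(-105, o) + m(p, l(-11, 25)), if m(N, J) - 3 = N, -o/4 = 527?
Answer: 2756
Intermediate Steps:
p = 648 (p = -3*(-216) = 648)
o = -2108 (o = -4*527 = -2108)
l(g, A) = 7*A/18 (l(g, A) = -7*A/(-18) = -7*A*(-1)/18 = -(-7)*A/18 = 7*A/18)
m(N, J) = 3 + N
T(w, F) = -3 - F (T(w, F) = -3 + F*(-1) = -3 - F)
T(-105, o) + m(p, l(-11, 25)) = (-3 - 1*(-2108)) + (3 + 648) = (-3 + 2108) + 651 = 2105 + 651 = 2756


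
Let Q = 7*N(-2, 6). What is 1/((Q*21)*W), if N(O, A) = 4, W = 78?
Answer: 1/45864 ≈ 2.1804e-5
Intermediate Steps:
Q = 28 (Q = 7*4 = 28)
1/((Q*21)*W) = 1/((28*21)*78) = 1/(588*78) = 1/45864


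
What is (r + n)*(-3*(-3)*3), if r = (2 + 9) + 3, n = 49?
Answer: 1701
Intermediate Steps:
r = 14 (r = 11 + 3 = 14)
(r + n)*(-3*(-3)*3) = (14 + 49)*(-3*(-3)*3) = 63*(9*3) = 63*27 = 1701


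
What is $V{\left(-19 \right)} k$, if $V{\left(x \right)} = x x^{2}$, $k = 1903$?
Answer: $-13052677$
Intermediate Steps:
$V{\left(x \right)} = x^{3}$
$V{\left(-19 \right)} k = \left(-19\right)^{3} \cdot 1903 = \left(-6859\right) 1903 = -13052677$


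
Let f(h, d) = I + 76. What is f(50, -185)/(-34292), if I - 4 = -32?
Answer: -12/8573 ≈ -0.0013997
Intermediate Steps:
I = -28 (I = 4 - 32 = -28)
f(h, d) = 48 (f(h, d) = -28 + 76 = 48)
f(50, -185)/(-34292) = 48/(-34292) = 48*(-1/34292) = -12/8573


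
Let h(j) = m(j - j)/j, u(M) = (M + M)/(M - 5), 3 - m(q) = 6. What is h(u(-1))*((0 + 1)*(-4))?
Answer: 36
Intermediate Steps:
m(q) = -3 (m(q) = 3 - 1*6 = 3 - 6 = -3)
u(M) = 2*M/(-5 + M) (u(M) = (2*M)/(-5 + M) = 2*M/(-5 + M))
h(j) = -3/j
h(u(-1))*((0 + 1)*(-4)) = (-3/(2*(-1)/(-5 - 1)))*((0 + 1)*(-4)) = (-3/(2*(-1)/(-6)))*(1*(-4)) = -3/(2*(-1)*(-1/6))*(-4) = -3/1/3*(-4) = -3*3*(-4) = -9*(-4) = 36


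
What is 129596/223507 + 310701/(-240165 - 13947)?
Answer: -12170649885/18931936928 ≈ -0.64286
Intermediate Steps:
129596/223507 + 310701/(-240165 - 13947) = 129596*(1/223507) + 310701/(-254112) = 129596/223507 + 310701*(-1/254112) = 129596/223507 - 103567/84704 = -12170649885/18931936928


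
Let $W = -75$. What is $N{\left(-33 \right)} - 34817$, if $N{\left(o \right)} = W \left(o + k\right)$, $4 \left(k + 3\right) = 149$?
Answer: $- \frac{139643}{4} \approx -34911.0$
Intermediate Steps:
$k = \frac{137}{4}$ ($k = -3 + \frac{1}{4} \cdot 149 = -3 + \frac{149}{4} = \frac{137}{4} \approx 34.25$)
$N{\left(o \right)} = - \frac{10275}{4} - 75 o$ ($N{\left(o \right)} = - 75 \left(o + \frac{137}{4}\right) = - 75 \left(\frac{137}{4} + o\right) = - \frac{10275}{4} - 75 o$)
$N{\left(-33 \right)} - 34817 = \left(- \frac{10275}{4} - -2475\right) - 34817 = \left(- \frac{10275}{4} + 2475\right) - 34817 = - \frac{375}{4} - 34817 = - \frac{139643}{4}$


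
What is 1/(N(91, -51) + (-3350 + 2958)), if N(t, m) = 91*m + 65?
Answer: -1/4968 ≈ -0.00020129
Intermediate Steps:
N(t, m) = 65 + 91*m
1/(N(91, -51) + (-3350 + 2958)) = 1/((65 + 91*(-51)) + (-3350 + 2958)) = 1/((65 - 4641) - 392) = 1/(-4576 - 392) = 1/(-4968) = -1/4968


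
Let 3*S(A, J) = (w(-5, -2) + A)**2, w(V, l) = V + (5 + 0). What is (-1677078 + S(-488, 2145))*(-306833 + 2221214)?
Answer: -3058600142430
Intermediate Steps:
w(V, l) = 5 + V (w(V, l) = V + 5 = 5 + V)
S(A, J) = A**2/3 (S(A, J) = ((5 - 5) + A)**2/3 = (0 + A)**2/3 = A**2/3)
(-1677078 + S(-488, 2145))*(-306833 + 2221214) = (-1677078 + (1/3)*(-488)**2)*(-306833 + 2221214) = (-1677078 + (1/3)*238144)*1914381 = (-1677078 + 238144/3)*1914381 = -4793090/3*1914381 = -3058600142430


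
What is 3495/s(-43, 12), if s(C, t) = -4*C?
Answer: 3495/172 ≈ 20.320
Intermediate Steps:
3495/s(-43, 12) = 3495/((-4*(-43))) = 3495/172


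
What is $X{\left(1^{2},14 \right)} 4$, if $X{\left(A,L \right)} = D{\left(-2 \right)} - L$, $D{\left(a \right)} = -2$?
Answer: $-64$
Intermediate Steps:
$X{\left(A,L \right)} = -2 - L$
$X{\left(1^{2},14 \right)} 4 = \left(-2 - 14\right) 4 = \left(-16\right) 4 = -64$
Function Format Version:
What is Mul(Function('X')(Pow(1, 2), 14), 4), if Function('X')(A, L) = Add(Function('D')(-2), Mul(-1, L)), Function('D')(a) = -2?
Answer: -64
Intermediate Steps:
Function('X')(A, L) = Add(-2, Mul(-1, L))
Mul(Function('X')(Pow(1, 2), 14), 4) = Mul(Add(-2, Mul(-1, 14)), 4) = Mul(Add(-2, -14), 4) = Mul(-16, 4) = -64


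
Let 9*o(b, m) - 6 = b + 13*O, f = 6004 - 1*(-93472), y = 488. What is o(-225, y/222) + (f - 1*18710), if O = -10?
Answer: 726545/9 ≈ 80727.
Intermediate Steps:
f = 99476 (f = 6004 + 93472 = 99476)
o(b, m) = -124/9 + b/9 (o(b, m) = ⅔ + (b + 13*(-10))/9 = ⅔ + (b - 130)/9 = ⅔ + (-130 + b)/9 = ⅔ + (-130/9 + b/9) = -124/9 + b/9)
o(-225, y/222) + (f - 1*18710) = (-124/9 + (⅑)*(-225)) + (99476 - 1*18710) = (-124/9 - 25) + (99476 - 18710) = -349/9 + 80766 = 726545/9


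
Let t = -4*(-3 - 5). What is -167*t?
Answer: -5344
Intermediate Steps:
t = 32 (t = -4*(-8) = 32)
-167*t = -167*32 = -5344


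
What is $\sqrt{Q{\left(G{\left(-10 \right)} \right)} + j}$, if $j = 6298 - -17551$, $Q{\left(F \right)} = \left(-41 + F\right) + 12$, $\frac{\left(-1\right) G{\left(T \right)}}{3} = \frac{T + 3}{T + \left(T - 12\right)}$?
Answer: $\frac{3 \sqrt{169382}}{8} \approx 154.34$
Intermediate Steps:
$G{\left(T \right)} = - \frac{3 \left(3 + T\right)}{-12 + 2 T}$ ($G{\left(T \right)} = - 3 \frac{T + 3}{T + \left(T - 12\right)} = - 3 \frac{3 + T}{T + \left(-12 + T\right)} = - 3 \frac{3 + T}{-12 + 2 T} = - \frac{3 \left(3 + T\right)}{-12 + 2 T}$)
$Q{\left(F \right)} = -29 + F$
$j = 23849$ ($j = 6298 + 17551 = 23849$)
$\sqrt{Q{\left(G{\left(-10 \right)} \right)} + j} = \sqrt{\left(-29 + \frac{3 \left(-3 - -10\right)}{2 \left(-6 - 10\right)}\right) + 23849} = \sqrt{\left(-29 + \frac{3 \left(-3 + 10\right)}{2 \left(-16\right)}\right) + 23849} = \sqrt{\left(-29 + \frac{3}{2} \left(- \frac{1}{16}\right) 7\right) + 23849} = \sqrt{\left(-29 - \frac{21}{32}\right) + 23849} = \sqrt{- \frac{949}{32} + 23849} = \sqrt{\frac{762219}{32}} = \frac{3 \sqrt{169382}}{8}$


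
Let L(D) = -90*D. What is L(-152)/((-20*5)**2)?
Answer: 171/125 ≈ 1.3680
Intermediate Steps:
L(-152)/((-20*5)**2) = (-90*(-152))/((-20*5)**2) = 13680/((-100)**2) = 13680/10000 = 13680*(1/10000) = 171/125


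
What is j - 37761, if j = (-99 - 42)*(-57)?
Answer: -29724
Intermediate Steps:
j = 8037 (j = -141*(-57) = 8037)
j - 37761 = 8037 - 37761 = -29724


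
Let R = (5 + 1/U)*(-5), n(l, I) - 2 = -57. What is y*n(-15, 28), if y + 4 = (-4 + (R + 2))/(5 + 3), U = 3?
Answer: 5005/12 ≈ 417.08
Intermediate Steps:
n(l, I) = -55 (n(l, I) = 2 - 57 = -55)
R = -80/3 (R = (5 + 1/3)*(-5) = (5 + 1*(⅓))*(-5) = (5 + ⅓)*(-5) = (16/3)*(-5) = -80/3 ≈ -26.667)
y = -91/12 (y = -4 + (-4 + (-80/3 + 2))/(5 + 3) = -4 + (-4 - 74/3)/8 = -4 - 86/3*⅛ = -4 - 43/12 = -91/12 ≈ -7.5833)
y*n(-15, 28) = -91/12*(-55) = 5005/12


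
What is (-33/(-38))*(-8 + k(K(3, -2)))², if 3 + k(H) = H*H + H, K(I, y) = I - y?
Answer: 627/2 ≈ 313.50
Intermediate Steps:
k(H) = -3 + H + H² (k(H) = -3 + (H*H + H) = -3 + (H² + H) = -3 + (H + H²) = -3 + H + H²)
(-33/(-38))*(-8 + k(K(3, -2)))² = (-33/(-38))*(-8 + (-3 + (3 - 1*(-2)) + (3 - 1*(-2))²))² = (-33*(-1/38))*(-8 + (-3 + (3 + 2) + (3 + 2)²))² = 33*(-8 + (-3 + 5 + 5²))²/38 = 33*(-8 + (-3 + 5 + 25))²/38 = 33*(-8 + 27)²/38 = (33/38)*19² = (33/38)*361 = 627/2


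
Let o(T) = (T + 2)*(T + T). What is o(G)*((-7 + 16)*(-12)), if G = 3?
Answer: -3240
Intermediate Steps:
o(T) = 2*T*(2 + T) (o(T) = (2 + T)*(2*T) = 2*T*(2 + T))
o(G)*((-7 + 16)*(-12)) = (2*3*(2 + 3))*((-7 + 16)*(-12)) = (2*3*5)*(9*(-12)) = 30*(-108) = -3240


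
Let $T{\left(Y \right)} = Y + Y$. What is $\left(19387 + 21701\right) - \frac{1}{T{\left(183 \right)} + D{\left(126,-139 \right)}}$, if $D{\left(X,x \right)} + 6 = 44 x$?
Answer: $\frac{236502529}{5756} \approx 41088.0$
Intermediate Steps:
$D{\left(X,x \right)} = -6 + 44 x$
$T{\left(Y \right)} = 2 Y$
$\left(19387 + 21701\right) - \frac{1}{T{\left(183 \right)} + D{\left(126,-139 \right)}} = \left(19387 + 21701\right) - \frac{1}{2 \cdot 183 + \left(-6 + 44 \left(-139\right)\right)} = 41088 - \frac{1}{366 - 6122} = 41088 - \frac{1}{-5756} = 41088 - - \frac{1}{5756} = 41088 + \frac{1}{5756} = \frac{236502529}{5756}$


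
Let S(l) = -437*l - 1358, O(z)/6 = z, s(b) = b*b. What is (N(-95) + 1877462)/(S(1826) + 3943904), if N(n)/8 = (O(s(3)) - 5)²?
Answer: 948335/1572292 ≈ 0.60315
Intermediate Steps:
s(b) = b²
O(z) = 6*z
S(l) = -1358 - 437*l
N(n) = 19208 (N(n) = 8*(6*3² - 5)² = 8*(6*9 - 5)² = 8*(54 - 5)² = 8*49² = 8*2401 = 19208)
(N(-95) + 1877462)/(S(1826) + 3943904) = (19208 + 1877462)/((-1358 - 437*1826) + 3943904) = 1896670/((-1358 - 797962) + 3943904) = 1896670/(-799320 + 3943904) = 1896670/3144584 = 1896670*(1/3144584) = 948335/1572292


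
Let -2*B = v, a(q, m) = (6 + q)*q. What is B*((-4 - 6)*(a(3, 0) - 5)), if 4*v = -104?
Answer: -2860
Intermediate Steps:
a(q, m) = q*(6 + q)
v = -26 (v = (¼)*(-104) = -26)
B = 13 (B = -½*(-26) = 13)
B*((-4 - 6)*(a(3, 0) - 5)) = 13*((-4 - 6)*(3*(6 + 3) - 5)) = 13*(-10*(3*9 - 5)) = 13*(-10*(27 - 5)) = 13*(-10*22) = 13*(-220) = -2860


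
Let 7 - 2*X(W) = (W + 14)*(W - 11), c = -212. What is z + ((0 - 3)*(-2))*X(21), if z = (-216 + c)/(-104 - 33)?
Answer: -140545/137 ≈ -1025.9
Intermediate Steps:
X(W) = 7/2 - (-11 + W)*(14 + W)/2 (X(W) = 7/2 - (W + 14)*(W - 11)/2 = 7/2 - (14 + W)*(-11 + W)/2 = 7/2 - (-11 + W)*(14 + W)/2)
z = 428/137 (z = (-216 - 212)/(-104 - 33) = -428/(-137) = -428*(-1/137) = 428/137 ≈ 3.1241)
z + ((0 - 3)*(-2))*X(21) = 428/137 + ((0 - 3)*(-2))*(161/2 - 3/2*21 - ½*21²) = 428/137 + (-3*(-2))*(161/2 - 63/2 - ½*441) = 428/137 + 6*(161/2 - 63/2 - 441/2) = 428/137 + 6*(-343/2) = 428/137 - 1029 = -140545/137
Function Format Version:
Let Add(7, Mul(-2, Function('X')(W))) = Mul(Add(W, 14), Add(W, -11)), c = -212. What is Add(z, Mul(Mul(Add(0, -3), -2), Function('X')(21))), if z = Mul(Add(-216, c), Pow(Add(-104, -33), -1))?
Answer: Rational(-140545, 137) ≈ -1025.9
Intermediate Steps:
Function('X')(W) = Add(Rational(7, 2), Mul(Rational(-1, 2), Add(-11, W), Add(14, W))) (Function('X')(W) = Add(Rational(7, 2), Mul(Rational(-1, 2), Mul(Add(W, 14), Add(W, -11)))) = Add(Rational(7, 2), Mul(Rational(-1, 2), Mul(Add(14, W), Add(-11, W)))) = Add(Rational(7, 2), Mul(Rational(-1, 2), Mul(Add(-11, W), Add(14, W)))) = Add(Rational(7, 2), Mul(Rational(-1, 2), Add(-11, W), Add(14, W))))
z = Rational(428, 137) (z = Mul(Add(-216, -212), Pow(Add(-104, -33), -1)) = Mul(-428, Pow(-137, -1)) = Mul(-428, Rational(-1, 137)) = Rational(428, 137) ≈ 3.1241)
Add(z, Mul(Mul(Add(0, -3), -2), Function('X')(21))) = Add(Rational(428, 137), Mul(Mul(Add(0, -3), -2), Add(Rational(161, 2), Mul(Rational(-3, 2), 21), Mul(Rational(-1, 2), Pow(21, 2))))) = Add(Rational(428, 137), Mul(Mul(-3, -2), Add(Rational(161, 2), Rational(-63, 2), Mul(Rational(-1, 2), 441)))) = Add(Rational(428, 137), Mul(6, Add(Rational(161, 2), Rational(-63, 2), Rational(-441, 2)))) = Add(Rational(428, 137), Mul(6, Rational(-343, 2))) = Add(Rational(428, 137), -1029) = Rational(-140545, 137)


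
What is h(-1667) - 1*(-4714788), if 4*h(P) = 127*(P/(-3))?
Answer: 56789165/12 ≈ 4.7324e+6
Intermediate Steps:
h(P) = -127*P/12 (h(P) = (127*(P/(-3)))/4 = (127*(P*(-⅓)))/4 = (127*(-P/3))/4 = (-127*P/3)/4 = -127*P/12)
h(-1667) - 1*(-4714788) = -127/12*(-1667) - 1*(-4714788) = 211709/12 + 4714788 = 56789165/12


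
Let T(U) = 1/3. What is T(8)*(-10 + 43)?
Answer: 11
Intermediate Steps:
T(U) = 1/3
T(8)*(-10 + 43) = (-10 + 43)/3 = (1/3)*33 = 11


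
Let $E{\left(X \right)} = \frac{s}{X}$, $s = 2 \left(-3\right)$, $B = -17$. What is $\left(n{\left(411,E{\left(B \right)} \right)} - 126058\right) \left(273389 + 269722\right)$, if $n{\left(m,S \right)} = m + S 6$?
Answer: $- \frac{1160065000893}{17} \approx -6.8239 \cdot 10^{10}$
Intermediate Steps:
$s = -6$
$E{\left(X \right)} = - \frac{6}{X}$
$n{\left(m,S \right)} = m + 6 S$
$\left(n{\left(411,E{\left(B \right)} \right)} - 126058\right) \left(273389 + 269722\right) = \left(\left(411 + 6 \left(- \frac{6}{-17}\right)\right) - 126058\right) \left(273389 + 269722\right) = \left(\left(411 + 6 \left(\left(-6\right) \left(- \frac{1}{17}\right)\right)\right) - 126058\right) 543111 = \left(\left(411 + 6 \cdot \frac{6}{17}\right) - 126058\right) 543111 = \left(\left(411 + \frac{36}{17}\right) - 126058\right) 543111 = \left(\frac{7023}{17} - 126058\right) 543111 = \left(- \frac{2135963}{17}\right) 543111 = - \frac{1160065000893}{17}$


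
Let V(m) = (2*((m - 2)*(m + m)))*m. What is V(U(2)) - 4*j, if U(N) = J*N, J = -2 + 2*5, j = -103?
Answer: 14748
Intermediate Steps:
J = 8 (J = -2 + 10 = 8)
U(N) = 8*N
V(m) = 4*m²*(-2 + m) (V(m) = (2*((-2 + m)*(2*m)))*m = (2*(2*m*(-2 + m)))*m = (4*m*(-2 + m))*m = 4*m²*(-2 + m))
V(U(2)) - 4*j = 4*(8*2)²*(-2 + 8*2) - 4*(-103) = 4*16²*(-2 + 16) + 412 = 4*256*14 + 412 = 14336 + 412 = 14748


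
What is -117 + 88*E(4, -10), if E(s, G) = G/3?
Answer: -1231/3 ≈ -410.33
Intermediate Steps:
E(s, G) = G/3 (E(s, G) = G*(⅓) = G/3)
-117 + 88*E(4, -10) = -117 + 88*((⅓)*(-10)) = -117 + 88*(-10/3) = -117 - 880/3 = -1231/3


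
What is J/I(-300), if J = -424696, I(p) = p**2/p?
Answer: 106174/75 ≈ 1415.7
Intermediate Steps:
I(p) = p
J/I(-300) = -424696/(-300) = -424696*(-1/300) = 106174/75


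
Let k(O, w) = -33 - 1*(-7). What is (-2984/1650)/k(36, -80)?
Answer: 746/10725 ≈ 0.069557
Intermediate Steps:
k(O, w) = -26 (k(O, w) = -33 + 7 = -26)
(-2984/1650)/k(36, -80) = -2984/1650/(-26) = -2984*1/1650*(-1/26) = -1492/825*(-1/26) = 746/10725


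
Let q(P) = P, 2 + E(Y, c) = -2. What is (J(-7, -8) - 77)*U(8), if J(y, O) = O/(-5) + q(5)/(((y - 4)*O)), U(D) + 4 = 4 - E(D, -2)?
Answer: -33151/110 ≈ -301.37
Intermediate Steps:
E(Y, c) = -4 (E(Y, c) = -2 - 2 = -4)
U(D) = 4 (U(D) = -4 + (4 - 1*(-4)) = -4 + (4 + 4) = -4 + 8 = 4)
J(y, O) = -O/5 + 5/(O*(-4 + y)) (J(y, O) = O/(-5) + 5/(((y - 4)*O)) = O*(-⅕) + 5/(((-4 + y)*O)) = -O/5 + 5/((O*(-4 + y))) = -O/5 + 5*(1/(O*(-4 + y))) = -O/5 + 5/(O*(-4 + y)))
(J(-7, -8) - 77)*U(8) = ((⅕)*(25 + 4*(-8)² - 1*(-7)*(-8)²)/(-8*(-4 - 7)) - 77)*4 = ((⅕)*(-⅛)*(25 + 4*64 - 1*(-7)*64)/(-11) - 77)*4 = ((⅕)*(-⅛)*(-1/11)*(25 + 256 + 448) - 77)*4 = ((⅕)*(-⅛)*(-1/11)*729 - 77)*4 = (729/440 - 77)*4 = -33151/440*4 = -33151/110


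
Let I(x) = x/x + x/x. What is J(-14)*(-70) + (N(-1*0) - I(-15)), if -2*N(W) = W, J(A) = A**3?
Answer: 192078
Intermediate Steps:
I(x) = 2 (I(x) = 1 + 1 = 2)
N(W) = -W/2
J(-14)*(-70) + (N(-1*0) - I(-15)) = (-14)**3*(-70) + (-(-1)*0/2 - 1*2) = -2744*(-70) + (-1/2*0 - 2) = 192080 + (0 - 2) = 192080 - 2 = 192078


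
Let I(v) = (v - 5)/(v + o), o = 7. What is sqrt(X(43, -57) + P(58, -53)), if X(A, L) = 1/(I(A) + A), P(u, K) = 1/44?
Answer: sqrt(6600649)/12034 ≈ 0.21349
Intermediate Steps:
P(u, K) = 1/44
I(v) = (-5 + v)/(7 + v) (I(v) = (v - 5)/(v + 7) = (-5 + v)/(7 + v))
X(A, L) = 1/(A + (-5 + A)/(7 + A)) (X(A, L) = 1/((-5 + A)/(7 + A) + A) = 1/(A + (-5 + A)/(7 + A)))
sqrt(X(43, -57) + P(58, -53)) = sqrt((7 + 43)/(-5 + 43 + 43*(7 + 43)) + 1/44) = sqrt(50/(-5 + 43 + 43*50) + 1/44) = sqrt(50/(-5 + 43 + 2150) + 1/44) = sqrt(50/2188 + 1/44) = sqrt((1/2188)*50 + 1/44) = sqrt(25/1094 + 1/44) = sqrt(1097/24068) = sqrt(6600649)/12034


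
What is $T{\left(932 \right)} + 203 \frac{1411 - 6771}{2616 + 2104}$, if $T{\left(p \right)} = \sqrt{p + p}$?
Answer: $- \frac{13601}{59} + 2 \sqrt{466} \approx -187.35$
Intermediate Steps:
$T{\left(p \right)} = \sqrt{2} \sqrt{p}$ ($T{\left(p \right)} = \sqrt{2 p} = \sqrt{2} \sqrt{p}$)
$T{\left(932 \right)} + 203 \frac{1411 - 6771}{2616 + 2104} = \sqrt{2} \sqrt{932} + 203 \frac{1411 - 6771}{2616 + 2104} = \sqrt{2} \cdot 2 \sqrt{233} + 203 \left(- \frac{5360}{4720}\right) = 2 \sqrt{466} + 203 \left(\left(-5360\right) \frac{1}{4720}\right) = 2 \sqrt{466} + 203 \left(- \frac{67}{59}\right) = 2 \sqrt{466} - \frac{13601}{59} = - \frac{13601}{59} + 2 \sqrt{466}$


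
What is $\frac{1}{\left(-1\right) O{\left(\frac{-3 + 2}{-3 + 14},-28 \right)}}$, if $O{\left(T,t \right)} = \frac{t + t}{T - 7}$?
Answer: $- \frac{39}{308} \approx -0.12662$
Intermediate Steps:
$O{\left(T,t \right)} = \frac{2 t}{-7 + T}$
$\frac{1}{\left(-1\right) O{\left(\frac{-3 + 2}{-3 + 14},-28 \right)}} = \frac{1}{\left(-1\right) 2 \left(-28\right) \frac{1}{-7 + \frac{-3 + 2}{-3 + 14}}} = \frac{1}{\left(-1\right) 2 \left(-28\right) \frac{1}{-7 - \frac{1}{11}}} = \frac{1}{\left(-1\right) 2 \left(-28\right) \frac{1}{- \frac{78}{11}}} = \frac{1}{\left(-1\right) 2 \left(-28\right) \left(- \frac{11}{78}\right)} = \frac{1}{\left(-1\right) \frac{308}{39}} = \frac{1}{- \frac{308}{39}} = - \frac{39}{308}$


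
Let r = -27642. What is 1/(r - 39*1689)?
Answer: -1/93513 ≈ -1.0694e-5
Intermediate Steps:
1/(r - 39*1689) = 1/(-27642 - 39*1689) = 1/(-27642 - 65871) = 1/(-93513) = -1/93513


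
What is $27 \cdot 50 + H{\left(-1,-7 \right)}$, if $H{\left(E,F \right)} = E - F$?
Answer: $1356$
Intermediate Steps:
$27 \cdot 50 + H{\left(-1,-7 \right)} = 27 \cdot 50 - -6 = 1350 + \left(-1 + 7\right) = 1350 + 6 = 1356$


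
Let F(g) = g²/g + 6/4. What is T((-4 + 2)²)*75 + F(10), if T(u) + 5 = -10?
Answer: -2227/2 ≈ -1113.5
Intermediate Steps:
T(u) = -15 (T(u) = -5 - 10 = -15)
F(g) = 3/2 + g (F(g) = g + 6*(¼) = g + 3/2 = 3/2 + g)
T((-4 + 2)²)*75 + F(10) = -15*75 + (3/2 + 10) = -1125 + 23/2 = -2227/2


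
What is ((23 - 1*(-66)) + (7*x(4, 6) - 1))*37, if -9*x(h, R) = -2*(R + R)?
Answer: 11840/3 ≈ 3946.7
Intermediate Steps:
x(h, R) = 4*R/9 (x(h, R) = -(-2)*(R + R)/9 = -(-2)*2*R/9 = -(-4)*R/9 = 4*R/9)
((23 - 1*(-66)) + (7*x(4, 6) - 1))*37 = ((23 - 1*(-66)) + (7*((4/9)*6) - 1))*37 = ((23 + 66) + (7*(8/3) - 1))*37 = (89 + (56/3 - 1))*37 = (89 + 53/3)*37 = (320/3)*37 = 11840/3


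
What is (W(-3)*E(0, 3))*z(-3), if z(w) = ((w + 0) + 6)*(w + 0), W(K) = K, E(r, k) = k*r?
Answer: 0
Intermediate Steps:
z(w) = w*(6 + w) (z(w) = (w + 6)*w = (6 + w)*w = w*(6 + w))
(W(-3)*E(0, 3))*z(-3) = (-9*0)*(-3*(6 - 3)) = (-3*0)*(-3*3) = 0*(-9) = 0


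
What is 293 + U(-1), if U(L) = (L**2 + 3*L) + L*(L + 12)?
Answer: 280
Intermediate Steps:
U(L) = L**2 + 3*L + L*(12 + L) (U(L) = (L**2 + 3*L) + L*(12 + L) = L**2 + 3*L + L*(12 + L))
293 + U(-1) = 293 - (15 + 2*(-1)) = 293 - (15 - 2) = 293 - 1*13 = 293 - 13 = 280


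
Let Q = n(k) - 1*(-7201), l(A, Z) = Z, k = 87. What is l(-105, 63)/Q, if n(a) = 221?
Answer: 21/2474 ≈ 0.0084883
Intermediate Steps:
Q = 7422 (Q = 221 - 1*(-7201) = 221 + 7201 = 7422)
l(-105, 63)/Q = 63/7422 = 63*(1/7422) = 21/2474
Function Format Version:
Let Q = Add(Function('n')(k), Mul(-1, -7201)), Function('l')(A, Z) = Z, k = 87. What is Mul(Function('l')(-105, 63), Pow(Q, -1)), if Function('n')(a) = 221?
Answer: Rational(21, 2474) ≈ 0.0084883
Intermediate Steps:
Q = 7422 (Q = Add(221, Mul(-1, -7201)) = Add(221, 7201) = 7422)
Mul(Function('l')(-105, 63), Pow(Q, -1)) = Mul(63, Pow(7422, -1)) = Mul(63, Rational(1, 7422)) = Rational(21, 2474)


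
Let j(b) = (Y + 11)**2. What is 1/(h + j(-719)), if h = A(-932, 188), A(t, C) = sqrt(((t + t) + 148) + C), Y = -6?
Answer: 25/2153 - 2*I*sqrt(382)/2153 ≈ 0.011612 - 0.018156*I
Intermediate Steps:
j(b) = 25 (j(b) = (-6 + 11)**2 = 5**2 = 25)
A(t, C) = sqrt(148 + C + 2*t) (A(t, C) = sqrt((2*t + 148) + C) = sqrt((148 + 2*t) + C) = sqrt(148 + C + 2*t))
h = 2*I*sqrt(382) (h = sqrt(148 + 188 + 2*(-932)) = sqrt(148 + 188 - 1864) = sqrt(-1528) = 2*I*sqrt(382) ≈ 39.09*I)
1/(h + j(-719)) = 1/(2*I*sqrt(382) + 25) = 1/(25 + 2*I*sqrt(382))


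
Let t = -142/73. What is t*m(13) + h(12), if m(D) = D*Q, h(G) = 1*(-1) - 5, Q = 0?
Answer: -6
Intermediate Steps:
h(G) = -6 (h(G) = -1 - 5 = -6)
t = -142/73 (t = -142*1/73 = -142/73 ≈ -1.9452)
m(D) = 0 (m(D) = D*0 = 0)
t*m(13) + h(12) = -142/73*0 - 6 = 0 - 6 = -6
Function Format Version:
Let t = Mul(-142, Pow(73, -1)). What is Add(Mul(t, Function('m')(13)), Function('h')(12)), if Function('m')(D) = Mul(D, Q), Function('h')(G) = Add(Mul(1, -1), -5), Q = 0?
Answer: -6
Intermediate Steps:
Function('h')(G) = -6 (Function('h')(G) = Add(-1, -5) = -6)
t = Rational(-142, 73) (t = Mul(-142, Rational(1, 73)) = Rational(-142, 73) ≈ -1.9452)
Function('m')(D) = 0 (Function('m')(D) = Mul(D, 0) = 0)
Add(Mul(t, Function('m')(13)), Function('h')(12)) = Add(Mul(Rational(-142, 73), 0), -6) = Add(0, -6) = -6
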